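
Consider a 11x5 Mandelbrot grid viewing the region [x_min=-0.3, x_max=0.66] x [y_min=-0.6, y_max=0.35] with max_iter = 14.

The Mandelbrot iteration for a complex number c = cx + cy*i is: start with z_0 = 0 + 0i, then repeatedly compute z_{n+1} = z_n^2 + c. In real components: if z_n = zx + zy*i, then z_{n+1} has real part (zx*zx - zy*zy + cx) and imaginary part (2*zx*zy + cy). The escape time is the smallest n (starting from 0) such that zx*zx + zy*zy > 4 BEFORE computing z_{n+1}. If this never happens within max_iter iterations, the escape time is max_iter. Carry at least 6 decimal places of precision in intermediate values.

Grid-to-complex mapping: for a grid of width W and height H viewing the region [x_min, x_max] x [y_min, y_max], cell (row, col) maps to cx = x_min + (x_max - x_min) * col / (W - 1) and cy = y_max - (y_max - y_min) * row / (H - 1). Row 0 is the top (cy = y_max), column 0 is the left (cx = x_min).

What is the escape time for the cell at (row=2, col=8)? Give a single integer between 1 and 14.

z_0 = 0 + 0i, c = 0.4680 + -0.1250i
Iter 1: z = 0.4680 + -0.1250i, |z|^2 = 0.2346
Iter 2: z = 0.6714 + -0.2420i, |z|^2 = 0.5093
Iter 3: z = 0.8602 + -0.4500i, |z|^2 = 0.9424
Iter 4: z = 1.0055 + -0.8991i, |z|^2 = 1.8195
Iter 5: z = 0.6706 + -1.9331i, |z|^2 = 4.1867
Escaped at iteration 5

Answer: 5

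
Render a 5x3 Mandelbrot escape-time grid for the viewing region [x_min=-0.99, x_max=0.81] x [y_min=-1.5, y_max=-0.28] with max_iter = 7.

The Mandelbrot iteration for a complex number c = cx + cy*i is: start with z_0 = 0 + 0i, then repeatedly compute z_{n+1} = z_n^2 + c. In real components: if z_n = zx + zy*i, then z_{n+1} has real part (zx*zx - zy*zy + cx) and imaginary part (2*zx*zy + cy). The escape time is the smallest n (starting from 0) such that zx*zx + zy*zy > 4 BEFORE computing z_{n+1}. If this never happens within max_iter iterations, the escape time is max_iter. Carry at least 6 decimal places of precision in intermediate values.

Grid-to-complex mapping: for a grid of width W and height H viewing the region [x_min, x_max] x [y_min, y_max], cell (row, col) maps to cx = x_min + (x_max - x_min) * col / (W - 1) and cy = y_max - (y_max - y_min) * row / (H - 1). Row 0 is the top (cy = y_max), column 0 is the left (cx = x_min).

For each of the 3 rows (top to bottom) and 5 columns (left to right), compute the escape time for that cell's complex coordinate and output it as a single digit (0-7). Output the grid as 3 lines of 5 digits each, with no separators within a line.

Answer: 77773
34742
22222

Derivation:
(row=0, col=0): c = -0.9900 + -0.2800i → escape time 7
(row=0, col=1): c = -0.5400 + -0.2800i → escape time 7
(row=0, col=2): c = -0.0900 + -0.2800i → escape time 7
(row=0, col=3): c = 0.3600 + -0.2800i → escape time 7
(row=0, col=4): c = 0.8100 + -0.2800i → escape time 3
(row=1, col=0): c = -0.9900 + -0.8900i → escape time 3
(row=1, col=1): c = -0.5400 + -0.8900i → escape time 4
(row=1, col=2): c = -0.0900 + -0.8900i → escape time 7
(row=1, col=3): c = 0.3600 + -0.8900i → escape time 4
(row=1, col=4): c = 0.8100 + -0.8900i → escape time 2
(row=2, col=0): c = -0.9900 + -1.5000i → escape time 2
(row=2, col=1): c = -0.5400 + -1.5000i → escape time 2
(row=2, col=2): c = -0.0900 + -1.5000i → escape time 2
(row=2, col=3): c = 0.3600 + -1.5000i → escape time 2
(row=2, col=4): c = 0.8100 + -1.5000i → escape time 2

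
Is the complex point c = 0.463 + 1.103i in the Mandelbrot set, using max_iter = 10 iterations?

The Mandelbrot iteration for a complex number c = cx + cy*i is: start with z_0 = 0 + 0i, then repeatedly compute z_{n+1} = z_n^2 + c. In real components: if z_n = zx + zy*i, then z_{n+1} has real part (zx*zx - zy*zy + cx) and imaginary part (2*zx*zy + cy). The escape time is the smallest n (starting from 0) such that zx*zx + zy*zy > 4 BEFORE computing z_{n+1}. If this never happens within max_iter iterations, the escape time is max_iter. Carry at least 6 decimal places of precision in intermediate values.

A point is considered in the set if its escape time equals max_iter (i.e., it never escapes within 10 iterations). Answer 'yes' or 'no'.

z_0 = 0 + 0i, c = 0.4630 + 1.1030i
Iter 1: z = 0.4630 + 1.1030i, |z|^2 = 1.4310
Iter 2: z = -0.5392 + 2.1244i, |z|^2 = 4.8038
Escaped at iteration 2

Answer: no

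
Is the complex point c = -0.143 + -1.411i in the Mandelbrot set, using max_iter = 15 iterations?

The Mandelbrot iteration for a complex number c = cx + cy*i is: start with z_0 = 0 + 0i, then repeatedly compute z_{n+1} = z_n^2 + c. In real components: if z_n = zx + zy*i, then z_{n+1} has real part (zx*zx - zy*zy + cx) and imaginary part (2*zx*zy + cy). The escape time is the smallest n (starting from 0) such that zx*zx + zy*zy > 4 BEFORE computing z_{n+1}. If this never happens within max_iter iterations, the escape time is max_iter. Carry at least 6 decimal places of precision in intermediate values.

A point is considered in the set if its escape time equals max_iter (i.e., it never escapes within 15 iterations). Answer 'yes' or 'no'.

Answer: no

Derivation:
z_0 = 0 + 0i, c = -0.1430 + -1.4110i
Iter 1: z = -0.1430 + -1.4110i, |z|^2 = 2.0114
Iter 2: z = -2.1135 + -1.0075i, |z|^2 = 5.4817
Escaped at iteration 2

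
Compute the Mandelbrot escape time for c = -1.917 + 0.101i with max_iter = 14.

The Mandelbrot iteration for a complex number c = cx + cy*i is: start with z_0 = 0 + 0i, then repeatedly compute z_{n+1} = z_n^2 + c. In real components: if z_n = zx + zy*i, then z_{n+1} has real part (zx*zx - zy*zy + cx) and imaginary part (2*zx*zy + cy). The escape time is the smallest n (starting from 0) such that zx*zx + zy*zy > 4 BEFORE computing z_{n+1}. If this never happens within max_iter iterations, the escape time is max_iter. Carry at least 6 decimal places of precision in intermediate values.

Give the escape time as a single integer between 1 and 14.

z_0 = 0 + 0i, c = -1.9170 + 0.1010i
Iter 1: z = -1.9170 + 0.1010i, |z|^2 = 3.6851
Iter 2: z = 1.7477 + -0.2862i, |z|^2 = 3.1363
Iter 3: z = 1.0555 + -0.8995i, |z|^2 = 1.9231
Iter 4: z = -1.6120 + -1.7978i, |z|^2 = 5.8308
Escaped at iteration 4

Answer: 4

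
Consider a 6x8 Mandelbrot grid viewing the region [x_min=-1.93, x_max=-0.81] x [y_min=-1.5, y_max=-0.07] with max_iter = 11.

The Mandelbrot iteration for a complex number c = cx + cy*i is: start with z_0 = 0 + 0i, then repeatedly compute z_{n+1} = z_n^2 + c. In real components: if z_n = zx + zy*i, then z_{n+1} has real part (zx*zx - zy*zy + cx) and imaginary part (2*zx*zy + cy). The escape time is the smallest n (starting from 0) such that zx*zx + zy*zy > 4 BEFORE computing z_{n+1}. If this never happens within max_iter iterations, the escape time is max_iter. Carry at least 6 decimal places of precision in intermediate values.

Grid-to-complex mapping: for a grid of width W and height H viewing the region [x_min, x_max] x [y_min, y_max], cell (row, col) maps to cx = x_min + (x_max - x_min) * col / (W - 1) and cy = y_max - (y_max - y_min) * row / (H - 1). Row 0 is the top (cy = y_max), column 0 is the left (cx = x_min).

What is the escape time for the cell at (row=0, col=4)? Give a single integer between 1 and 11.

z_0 = 0 + 0i, c = -1.0340 + -0.0700i
Iter 1: z = -1.0340 + -0.0700i, |z|^2 = 1.0741
Iter 2: z = 0.0303 + 0.0748i, |z|^2 = 0.0065
Iter 3: z = -1.0387 + -0.0655i, |z|^2 = 1.0831
Iter 4: z = 0.0406 + 0.0660i, |z|^2 = 0.0060
Iter 5: z = -1.0367 + -0.0646i, |z|^2 = 1.0790
Iter 6: z = 0.0366 + 0.0640i, |z|^2 = 0.0054
Iter 7: z = -1.0368 + -0.0653i, |z|^2 = 1.0791
Iter 8: z = 0.0366 + 0.0654i, |z|^2 = 0.0056
Iter 9: z = -1.0369 + -0.0652i, |z|^2 = 1.0795
Iter 10: z = 0.0370 + 0.0652i, |z|^2 = 0.0056

Answer: 11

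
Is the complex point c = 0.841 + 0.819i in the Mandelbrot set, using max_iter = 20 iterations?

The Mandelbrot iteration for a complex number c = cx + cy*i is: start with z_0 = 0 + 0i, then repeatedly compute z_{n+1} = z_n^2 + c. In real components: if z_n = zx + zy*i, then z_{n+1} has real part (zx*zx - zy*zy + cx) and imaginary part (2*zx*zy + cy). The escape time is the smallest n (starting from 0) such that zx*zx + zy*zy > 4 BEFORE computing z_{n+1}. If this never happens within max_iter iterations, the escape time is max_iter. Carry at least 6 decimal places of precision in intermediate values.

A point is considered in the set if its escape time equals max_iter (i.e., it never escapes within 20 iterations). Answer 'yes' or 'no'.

Answer: no

Derivation:
z_0 = 0 + 0i, c = 0.8410 + 0.8190i
Iter 1: z = 0.8410 + 0.8190i, |z|^2 = 1.3780
Iter 2: z = 0.8775 + 2.1966i, |z|^2 = 5.5949
Escaped at iteration 2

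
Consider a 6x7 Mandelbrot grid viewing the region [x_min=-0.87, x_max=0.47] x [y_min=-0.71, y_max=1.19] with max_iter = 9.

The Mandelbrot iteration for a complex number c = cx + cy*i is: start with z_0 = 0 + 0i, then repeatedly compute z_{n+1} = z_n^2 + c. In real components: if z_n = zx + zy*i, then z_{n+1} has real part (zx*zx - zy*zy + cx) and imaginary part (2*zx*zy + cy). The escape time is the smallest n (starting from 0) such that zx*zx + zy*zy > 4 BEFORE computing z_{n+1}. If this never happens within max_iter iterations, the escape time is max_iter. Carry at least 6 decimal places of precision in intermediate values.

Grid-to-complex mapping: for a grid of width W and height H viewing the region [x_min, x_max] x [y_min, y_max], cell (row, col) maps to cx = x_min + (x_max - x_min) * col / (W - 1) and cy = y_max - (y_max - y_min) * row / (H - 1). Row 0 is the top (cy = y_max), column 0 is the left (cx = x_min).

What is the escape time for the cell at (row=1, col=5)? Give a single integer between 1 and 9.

Answer: 3

Derivation:
z_0 = 0 + 0i, c = 0.4700 + 0.8733i
Iter 1: z = 0.4700 + 0.8733i, |z|^2 = 0.9836
Iter 2: z = -0.0718 + 1.6943i, |z|^2 = 2.8757
Iter 3: z = -2.3954 + 0.6300i, |z|^2 = 6.1348
Escaped at iteration 3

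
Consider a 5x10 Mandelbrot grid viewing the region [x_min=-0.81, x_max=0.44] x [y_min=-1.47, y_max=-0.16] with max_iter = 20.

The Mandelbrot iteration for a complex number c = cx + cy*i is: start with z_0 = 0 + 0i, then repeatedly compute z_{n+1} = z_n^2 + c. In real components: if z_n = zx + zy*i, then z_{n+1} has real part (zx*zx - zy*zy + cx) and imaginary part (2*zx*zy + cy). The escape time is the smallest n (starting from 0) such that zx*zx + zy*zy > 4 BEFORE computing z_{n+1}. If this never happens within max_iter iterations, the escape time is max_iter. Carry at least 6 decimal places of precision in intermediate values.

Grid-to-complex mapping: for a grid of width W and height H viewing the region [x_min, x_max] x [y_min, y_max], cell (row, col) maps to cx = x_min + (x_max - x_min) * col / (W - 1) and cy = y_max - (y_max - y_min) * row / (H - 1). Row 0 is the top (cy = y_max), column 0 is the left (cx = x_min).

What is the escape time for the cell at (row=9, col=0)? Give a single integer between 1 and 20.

Answer: 2

Derivation:
z_0 = 0 + 0i, c = -0.8100 + -1.4700i
Iter 1: z = -0.8100 + -1.4700i, |z|^2 = 2.8170
Iter 2: z = -2.3148 + 0.9114i, |z|^2 = 6.1889
Escaped at iteration 2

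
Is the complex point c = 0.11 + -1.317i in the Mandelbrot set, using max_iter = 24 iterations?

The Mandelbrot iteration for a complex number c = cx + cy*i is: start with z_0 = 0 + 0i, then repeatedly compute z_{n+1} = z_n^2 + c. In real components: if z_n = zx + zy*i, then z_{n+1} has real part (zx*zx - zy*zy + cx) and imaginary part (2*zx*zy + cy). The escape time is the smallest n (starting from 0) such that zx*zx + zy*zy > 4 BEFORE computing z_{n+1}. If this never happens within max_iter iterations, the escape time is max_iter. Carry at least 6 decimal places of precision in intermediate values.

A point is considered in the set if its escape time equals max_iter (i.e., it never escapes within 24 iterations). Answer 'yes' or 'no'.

z_0 = 0 + 0i, c = 0.1100 + -1.3170i
Iter 1: z = 0.1100 + -1.3170i, |z|^2 = 1.7466
Iter 2: z = -1.6124 + -1.6067i, |z|^2 = 5.1814
Escaped at iteration 2

Answer: no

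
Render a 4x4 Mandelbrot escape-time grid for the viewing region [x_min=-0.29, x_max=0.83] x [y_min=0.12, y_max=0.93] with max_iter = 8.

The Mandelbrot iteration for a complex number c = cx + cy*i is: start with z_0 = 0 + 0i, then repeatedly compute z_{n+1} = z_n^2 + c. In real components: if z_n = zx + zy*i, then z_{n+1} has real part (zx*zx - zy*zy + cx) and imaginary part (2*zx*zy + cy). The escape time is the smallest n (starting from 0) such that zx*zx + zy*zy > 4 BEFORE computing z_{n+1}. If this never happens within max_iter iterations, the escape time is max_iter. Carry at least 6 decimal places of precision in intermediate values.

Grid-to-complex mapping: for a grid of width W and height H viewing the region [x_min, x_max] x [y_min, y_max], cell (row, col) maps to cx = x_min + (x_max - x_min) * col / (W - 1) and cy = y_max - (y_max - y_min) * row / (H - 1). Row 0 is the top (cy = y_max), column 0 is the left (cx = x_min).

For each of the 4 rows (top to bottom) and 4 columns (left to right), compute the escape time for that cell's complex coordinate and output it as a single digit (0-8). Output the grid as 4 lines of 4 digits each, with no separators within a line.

(row=0, col=0): c = -0.2900 + 0.9300i → escape time 6
(row=0, col=1): c = 0.0833 + 0.9300i → escape time 5
(row=0, col=2): c = 0.4567 + 0.9300i → escape time 3
(row=0, col=3): c = 0.8300 + 0.9300i → escape time 2
(row=1, col=0): c = -0.2900 + 0.6600i → escape time 8
(row=1, col=1): c = 0.0833 + 0.6600i → escape time 8
(row=1, col=2): c = 0.4567 + 0.6600i → escape time 4
(row=1, col=3): c = 0.8300 + 0.6600i → escape time 2
(row=2, col=0): c = -0.2900 + 0.3900i → escape time 8
(row=2, col=1): c = 0.0833 + 0.3900i → escape time 8
(row=2, col=2): c = 0.4567 + 0.3900i → escape time 8
(row=2, col=3): c = 0.8300 + 0.3900i → escape time 3
(row=3, col=0): c = -0.2900 + 0.1200i → escape time 8
(row=3, col=1): c = 0.0833 + 0.1200i → escape time 8
(row=3, col=2): c = 0.4567 + 0.1200i → escape time 6
(row=3, col=3): c = 0.8300 + 0.1200i → escape time 3

Answer: 6532
8842
8883
8863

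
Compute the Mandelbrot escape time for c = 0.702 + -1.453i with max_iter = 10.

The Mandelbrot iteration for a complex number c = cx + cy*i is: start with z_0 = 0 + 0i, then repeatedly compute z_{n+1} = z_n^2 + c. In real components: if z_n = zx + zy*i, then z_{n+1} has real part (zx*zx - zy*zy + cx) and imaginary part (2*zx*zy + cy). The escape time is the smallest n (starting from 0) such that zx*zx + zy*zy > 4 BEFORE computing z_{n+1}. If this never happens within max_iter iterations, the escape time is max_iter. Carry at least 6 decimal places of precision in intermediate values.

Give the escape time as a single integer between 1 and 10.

Answer: 2

Derivation:
z_0 = 0 + 0i, c = 0.7020 + -1.4530i
Iter 1: z = 0.7020 + -1.4530i, |z|^2 = 2.6040
Iter 2: z = -0.9164 + -3.4930i, |z|^2 = 13.0409
Escaped at iteration 2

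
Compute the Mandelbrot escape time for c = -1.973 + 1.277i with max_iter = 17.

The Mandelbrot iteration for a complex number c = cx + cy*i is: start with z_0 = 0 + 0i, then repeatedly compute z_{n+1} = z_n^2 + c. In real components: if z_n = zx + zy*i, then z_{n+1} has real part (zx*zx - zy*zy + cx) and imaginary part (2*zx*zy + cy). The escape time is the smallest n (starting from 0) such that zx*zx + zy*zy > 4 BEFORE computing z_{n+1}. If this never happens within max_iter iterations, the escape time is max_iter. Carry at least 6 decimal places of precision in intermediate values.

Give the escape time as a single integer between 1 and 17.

z_0 = 0 + 0i, c = -1.9730 + 1.2770i
Iter 1: z = -1.9730 + 1.2770i, |z|^2 = 5.5235
Escaped at iteration 1

Answer: 1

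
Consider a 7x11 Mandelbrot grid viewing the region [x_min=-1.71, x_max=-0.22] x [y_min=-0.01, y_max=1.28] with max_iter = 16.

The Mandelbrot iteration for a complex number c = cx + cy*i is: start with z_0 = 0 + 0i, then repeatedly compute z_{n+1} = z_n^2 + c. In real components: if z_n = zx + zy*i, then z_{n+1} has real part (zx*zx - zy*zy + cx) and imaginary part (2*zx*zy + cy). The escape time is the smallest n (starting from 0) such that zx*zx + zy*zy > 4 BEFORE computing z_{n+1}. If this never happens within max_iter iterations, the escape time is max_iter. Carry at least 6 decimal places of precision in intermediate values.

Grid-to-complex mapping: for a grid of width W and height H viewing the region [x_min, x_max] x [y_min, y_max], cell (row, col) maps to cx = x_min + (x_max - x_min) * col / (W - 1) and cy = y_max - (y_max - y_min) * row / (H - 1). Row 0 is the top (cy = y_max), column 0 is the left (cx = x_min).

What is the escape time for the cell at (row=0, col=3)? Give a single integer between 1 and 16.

Answer: 2

Derivation:
z_0 = 0 + 0i, c = -0.9650 + 1.2800i
Iter 1: z = -0.9650 + 1.2800i, |z|^2 = 2.5696
Iter 2: z = -1.6722 + -1.1904i, |z|^2 = 4.2132
Escaped at iteration 2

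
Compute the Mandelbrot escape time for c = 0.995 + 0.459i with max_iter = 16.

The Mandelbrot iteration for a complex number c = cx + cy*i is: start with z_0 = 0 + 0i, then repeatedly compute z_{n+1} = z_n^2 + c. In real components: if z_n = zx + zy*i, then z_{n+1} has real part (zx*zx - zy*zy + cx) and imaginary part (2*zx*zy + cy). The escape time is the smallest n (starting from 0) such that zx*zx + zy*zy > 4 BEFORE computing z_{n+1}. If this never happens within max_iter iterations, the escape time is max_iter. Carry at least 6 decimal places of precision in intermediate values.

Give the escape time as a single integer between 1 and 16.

Answer: 2

Derivation:
z_0 = 0 + 0i, c = 0.9950 + 0.4590i
Iter 1: z = 0.9950 + 0.4590i, |z|^2 = 1.2007
Iter 2: z = 1.7743 + 1.3724i, |z|^2 = 5.0318
Escaped at iteration 2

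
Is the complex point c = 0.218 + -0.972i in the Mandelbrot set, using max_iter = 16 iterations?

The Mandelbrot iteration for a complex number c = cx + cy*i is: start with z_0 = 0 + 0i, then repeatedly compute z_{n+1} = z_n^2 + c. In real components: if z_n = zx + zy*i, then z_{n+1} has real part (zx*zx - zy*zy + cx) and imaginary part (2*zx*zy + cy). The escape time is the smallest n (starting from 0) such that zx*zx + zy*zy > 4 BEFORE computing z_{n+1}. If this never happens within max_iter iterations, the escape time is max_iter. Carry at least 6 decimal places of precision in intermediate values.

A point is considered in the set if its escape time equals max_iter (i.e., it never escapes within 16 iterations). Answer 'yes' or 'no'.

z_0 = 0 + 0i, c = 0.2180 + -0.9720i
Iter 1: z = 0.2180 + -0.9720i, |z|^2 = 0.9923
Iter 2: z = -0.6793 + -1.3958i, |z|^2 = 2.4096
Iter 3: z = -1.2688 + 0.9242i, |z|^2 = 2.4641
Iter 4: z = 0.9738 + -3.3174i, |z|^2 = 11.9531
Escaped at iteration 4

Answer: no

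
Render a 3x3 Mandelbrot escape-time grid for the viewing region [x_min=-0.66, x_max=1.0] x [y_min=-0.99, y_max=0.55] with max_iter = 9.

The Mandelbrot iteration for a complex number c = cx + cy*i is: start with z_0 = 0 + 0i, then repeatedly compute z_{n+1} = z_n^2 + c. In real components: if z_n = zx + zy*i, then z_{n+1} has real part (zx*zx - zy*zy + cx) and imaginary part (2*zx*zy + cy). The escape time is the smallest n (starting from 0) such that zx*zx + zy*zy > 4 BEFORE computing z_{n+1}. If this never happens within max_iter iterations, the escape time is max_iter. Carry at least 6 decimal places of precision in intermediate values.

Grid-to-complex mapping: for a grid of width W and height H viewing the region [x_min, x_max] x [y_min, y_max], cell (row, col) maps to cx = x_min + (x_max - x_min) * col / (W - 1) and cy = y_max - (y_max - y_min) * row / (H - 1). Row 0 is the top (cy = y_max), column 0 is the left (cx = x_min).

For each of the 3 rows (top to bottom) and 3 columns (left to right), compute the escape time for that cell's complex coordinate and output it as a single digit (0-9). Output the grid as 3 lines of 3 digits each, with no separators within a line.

Answer: 892
992
442

Derivation:
(row=0, col=0): c = -0.6600 + 0.5500i → escape time 8
(row=0, col=1): c = 0.1700 + 0.5500i → escape time 9
(row=0, col=2): c = 1.0000 + 0.5500i → escape time 2
(row=1, col=0): c = -0.6600 + -0.2200i → escape time 9
(row=1, col=1): c = 0.1700 + -0.2200i → escape time 9
(row=1, col=2): c = 1.0000 + -0.2200i → escape time 2
(row=2, col=0): c = -0.6600 + -0.9900i → escape time 4
(row=2, col=1): c = 0.1700 + -0.9900i → escape time 4
(row=2, col=2): c = 1.0000 + -0.9900i → escape time 2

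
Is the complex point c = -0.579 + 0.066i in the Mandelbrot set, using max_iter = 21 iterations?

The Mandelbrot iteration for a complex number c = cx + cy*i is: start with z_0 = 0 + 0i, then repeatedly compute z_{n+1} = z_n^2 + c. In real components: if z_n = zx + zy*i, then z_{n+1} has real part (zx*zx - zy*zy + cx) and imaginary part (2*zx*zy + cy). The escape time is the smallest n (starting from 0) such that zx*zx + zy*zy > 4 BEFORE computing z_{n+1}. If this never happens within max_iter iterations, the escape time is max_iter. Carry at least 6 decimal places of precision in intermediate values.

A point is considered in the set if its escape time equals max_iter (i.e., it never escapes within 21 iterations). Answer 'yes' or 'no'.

Answer: yes

Derivation:
z_0 = 0 + 0i, c = -0.5790 + 0.0660i
Iter 1: z = -0.5790 + 0.0660i, |z|^2 = 0.3396
Iter 2: z = -0.2481 + -0.0104i, |z|^2 = 0.0617
Iter 3: z = -0.5175 + 0.0712i, |z|^2 = 0.2729
Iter 4: z = -0.3162 + -0.0077i, |z|^2 = 0.1000
Iter 5: z = -0.4791 + 0.0709i, |z|^2 = 0.2345
Iter 6: z = -0.3545 + -0.0019i, |z|^2 = 0.1257
Iter 7: z = -0.4533 + 0.0673i, |z|^2 = 0.2100
Iter 8: z = -0.3780 + 0.0049i, |z|^2 = 0.1429
Iter 9: z = -0.4361 + 0.0623i, |z|^2 = 0.1941
Iter 10: z = -0.3927 + 0.0117i, |z|^2 = 0.1543
Iter 11: z = -0.4249 + 0.0568i, |z|^2 = 0.1838
Iter 12: z = -0.4017 + 0.0177i, |z|^2 = 0.1616
Iter 13: z = -0.4180 + 0.0518i, |z|^2 = 0.1774
Iter 14: z = -0.4070 + 0.0227i, |z|^2 = 0.1661
Iter 15: z = -0.4139 + 0.0475i, |z|^2 = 0.1736
Iter 16: z = -0.4099 + 0.0267i, |z|^2 = 0.1688
Iter 17: z = -0.4117 + 0.0441i, |z|^2 = 0.1714
Iter 18: z = -0.4115 + 0.0297i, |z|^2 = 0.1702
Iter 19: z = -0.4106 + 0.0416i, |z|^2 = 0.1703
Iter 20: z = -0.4122 + 0.0319i, |z|^2 = 0.1709
Did not escape in 21 iterations → in set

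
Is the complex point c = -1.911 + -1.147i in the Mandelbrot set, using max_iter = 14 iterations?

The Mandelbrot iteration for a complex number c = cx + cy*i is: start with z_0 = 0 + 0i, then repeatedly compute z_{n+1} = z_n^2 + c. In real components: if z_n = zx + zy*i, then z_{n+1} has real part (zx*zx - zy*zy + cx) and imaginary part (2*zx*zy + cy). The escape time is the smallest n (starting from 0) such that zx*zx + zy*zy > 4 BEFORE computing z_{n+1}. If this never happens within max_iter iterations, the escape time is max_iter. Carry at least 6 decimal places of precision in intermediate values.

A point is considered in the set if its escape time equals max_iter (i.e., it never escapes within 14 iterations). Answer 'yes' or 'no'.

Answer: no

Derivation:
z_0 = 0 + 0i, c = -1.9110 + -1.1470i
Iter 1: z = -1.9110 + -1.1470i, |z|^2 = 4.9675
Escaped at iteration 1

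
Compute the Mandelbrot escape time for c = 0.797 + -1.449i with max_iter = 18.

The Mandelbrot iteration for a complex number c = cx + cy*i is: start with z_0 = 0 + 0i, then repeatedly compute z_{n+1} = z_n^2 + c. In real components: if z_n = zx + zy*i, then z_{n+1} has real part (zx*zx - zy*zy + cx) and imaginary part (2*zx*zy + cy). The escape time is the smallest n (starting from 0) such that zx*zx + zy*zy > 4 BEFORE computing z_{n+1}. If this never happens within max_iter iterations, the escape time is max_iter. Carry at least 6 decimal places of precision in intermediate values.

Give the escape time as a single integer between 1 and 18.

z_0 = 0 + 0i, c = 0.7970 + -1.4490i
Iter 1: z = 0.7970 + -1.4490i, |z|^2 = 2.7348
Iter 2: z = -0.6674 + -3.7587i, |z|^2 = 14.5733
Escaped at iteration 2

Answer: 2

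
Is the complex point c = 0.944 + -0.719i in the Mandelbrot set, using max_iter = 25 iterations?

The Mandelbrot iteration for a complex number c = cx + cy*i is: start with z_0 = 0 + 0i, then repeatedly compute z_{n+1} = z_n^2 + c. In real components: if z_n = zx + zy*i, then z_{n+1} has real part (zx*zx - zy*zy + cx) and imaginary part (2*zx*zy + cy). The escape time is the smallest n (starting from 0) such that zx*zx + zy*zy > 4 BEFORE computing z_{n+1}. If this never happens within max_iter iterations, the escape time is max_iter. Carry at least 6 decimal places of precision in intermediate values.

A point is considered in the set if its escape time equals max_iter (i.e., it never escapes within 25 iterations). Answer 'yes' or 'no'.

z_0 = 0 + 0i, c = 0.9440 + -0.7190i
Iter 1: z = 0.9440 + -0.7190i, |z|^2 = 1.4081
Iter 2: z = 1.3182 + -2.0765i, |z|^2 = 6.0493
Escaped at iteration 2

Answer: no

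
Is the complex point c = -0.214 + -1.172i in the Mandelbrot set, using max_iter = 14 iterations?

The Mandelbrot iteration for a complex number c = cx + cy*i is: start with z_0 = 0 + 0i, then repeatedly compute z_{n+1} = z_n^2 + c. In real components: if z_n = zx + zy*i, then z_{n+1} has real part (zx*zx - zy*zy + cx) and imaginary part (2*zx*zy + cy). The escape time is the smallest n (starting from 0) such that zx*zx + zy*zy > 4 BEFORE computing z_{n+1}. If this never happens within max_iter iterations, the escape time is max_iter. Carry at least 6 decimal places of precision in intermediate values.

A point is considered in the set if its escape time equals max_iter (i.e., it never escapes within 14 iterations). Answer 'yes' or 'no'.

Answer: no

Derivation:
z_0 = 0 + 0i, c = -0.2140 + -1.1720i
Iter 1: z = -0.2140 + -1.1720i, |z|^2 = 1.4194
Iter 2: z = -1.5418 + -0.6704i, |z|^2 = 2.8265
Iter 3: z = 1.7137 + 0.8952i, |z|^2 = 3.7381
Iter 4: z = 1.9214 + 1.8961i, |z|^2 = 7.2871
Escaped at iteration 4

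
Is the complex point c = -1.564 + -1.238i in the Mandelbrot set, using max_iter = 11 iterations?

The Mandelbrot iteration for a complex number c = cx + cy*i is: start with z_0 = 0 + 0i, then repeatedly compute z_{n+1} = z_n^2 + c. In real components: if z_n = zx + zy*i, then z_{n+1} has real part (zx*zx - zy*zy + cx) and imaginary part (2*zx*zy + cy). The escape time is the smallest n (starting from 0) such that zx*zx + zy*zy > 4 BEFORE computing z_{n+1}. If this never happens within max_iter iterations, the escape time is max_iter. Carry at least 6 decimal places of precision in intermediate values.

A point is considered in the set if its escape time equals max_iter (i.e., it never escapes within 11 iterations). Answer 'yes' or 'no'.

Answer: no

Derivation:
z_0 = 0 + 0i, c = -1.5640 + -1.2380i
Iter 1: z = -1.5640 + -1.2380i, |z|^2 = 3.9787
Iter 2: z = -0.6505 + 2.6345i, |z|^2 = 7.3636
Escaped at iteration 2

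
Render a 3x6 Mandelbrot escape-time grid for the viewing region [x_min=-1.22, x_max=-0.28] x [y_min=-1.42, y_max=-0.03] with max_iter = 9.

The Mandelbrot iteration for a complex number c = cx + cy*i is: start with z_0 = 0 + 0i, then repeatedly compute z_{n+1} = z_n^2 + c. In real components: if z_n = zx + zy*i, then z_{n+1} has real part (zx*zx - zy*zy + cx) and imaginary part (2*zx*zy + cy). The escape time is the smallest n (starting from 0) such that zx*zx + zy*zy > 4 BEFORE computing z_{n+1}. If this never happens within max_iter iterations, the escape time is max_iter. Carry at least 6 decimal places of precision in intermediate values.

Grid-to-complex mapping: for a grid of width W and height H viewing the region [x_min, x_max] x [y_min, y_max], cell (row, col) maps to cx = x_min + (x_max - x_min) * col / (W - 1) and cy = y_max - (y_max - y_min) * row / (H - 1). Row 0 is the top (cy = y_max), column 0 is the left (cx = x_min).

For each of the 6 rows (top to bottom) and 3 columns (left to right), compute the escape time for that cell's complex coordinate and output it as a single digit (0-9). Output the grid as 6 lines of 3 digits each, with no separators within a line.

Answer: 999
999
369
349
334
222

Derivation:
(row=0, col=0): c = -1.2200 + -0.0300i → escape time 9
(row=0, col=1): c = -0.7500 + -0.0300i → escape time 9
(row=0, col=2): c = -0.2800 + -0.0300i → escape time 9
(row=1, col=0): c = -1.2200 + -0.3080i → escape time 9
(row=1, col=1): c = -0.7500 + -0.3080i → escape time 9
(row=1, col=2): c = -0.2800 + -0.3080i → escape time 9
(row=2, col=0): c = -1.2200 + -0.5860i → escape time 3
(row=2, col=1): c = -0.7500 + -0.5860i → escape time 6
(row=2, col=2): c = -0.2800 + -0.5860i → escape time 9
(row=3, col=0): c = -1.2200 + -0.8640i → escape time 3
(row=3, col=1): c = -0.7500 + -0.8640i → escape time 4
(row=3, col=2): c = -0.2800 + -0.8640i → escape time 9
(row=4, col=0): c = -1.2200 + -1.1420i → escape time 3
(row=4, col=1): c = -0.7500 + -1.1420i → escape time 3
(row=4, col=2): c = -0.2800 + -1.1420i → escape time 4
(row=5, col=0): c = -1.2200 + -1.4200i → escape time 2
(row=5, col=1): c = -0.7500 + -1.4200i → escape time 2
(row=5, col=2): c = -0.2800 + -1.4200i → escape time 2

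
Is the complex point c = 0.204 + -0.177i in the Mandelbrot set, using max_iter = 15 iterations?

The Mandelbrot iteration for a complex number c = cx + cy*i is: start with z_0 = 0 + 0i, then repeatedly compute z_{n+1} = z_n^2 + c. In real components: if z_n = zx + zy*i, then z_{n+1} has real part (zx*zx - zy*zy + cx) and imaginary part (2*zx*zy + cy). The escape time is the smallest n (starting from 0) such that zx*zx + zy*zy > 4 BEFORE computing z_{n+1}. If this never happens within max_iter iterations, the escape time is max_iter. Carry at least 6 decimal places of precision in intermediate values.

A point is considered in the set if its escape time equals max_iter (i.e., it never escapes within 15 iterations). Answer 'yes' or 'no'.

z_0 = 0 + 0i, c = 0.2040 + -0.1770i
Iter 1: z = 0.2040 + -0.1770i, |z|^2 = 0.0729
Iter 2: z = 0.2143 + -0.2492i, |z|^2 = 0.1080
Iter 3: z = 0.1878 + -0.2838i, |z|^2 = 0.1158
Iter 4: z = 0.1587 + -0.2836i, |z|^2 = 0.1056
Iter 5: z = 0.1488 + -0.2670i, |z|^2 = 0.0934
Iter 6: z = 0.1548 + -0.2564i, |z|^2 = 0.0897
Iter 7: z = 0.1622 + -0.2564i, |z|^2 = 0.0921
Iter 8: z = 0.1646 + -0.2602i, |z|^2 = 0.0948
Iter 9: z = 0.1634 + -0.2626i, |z|^2 = 0.0957
Iter 10: z = 0.1617 + -0.2628i, |z|^2 = 0.0952
Iter 11: z = 0.1611 + -0.2620i, |z|^2 = 0.0946
Iter 12: z = 0.1613 + -0.2614i, |z|^2 = 0.0944
Iter 13: z = 0.1617 + -0.2613i, |z|^2 = 0.0944
Iter 14: z = 0.1618 + -0.2615i, |z|^2 = 0.0946
Did not escape in 15 iterations → in set

Answer: yes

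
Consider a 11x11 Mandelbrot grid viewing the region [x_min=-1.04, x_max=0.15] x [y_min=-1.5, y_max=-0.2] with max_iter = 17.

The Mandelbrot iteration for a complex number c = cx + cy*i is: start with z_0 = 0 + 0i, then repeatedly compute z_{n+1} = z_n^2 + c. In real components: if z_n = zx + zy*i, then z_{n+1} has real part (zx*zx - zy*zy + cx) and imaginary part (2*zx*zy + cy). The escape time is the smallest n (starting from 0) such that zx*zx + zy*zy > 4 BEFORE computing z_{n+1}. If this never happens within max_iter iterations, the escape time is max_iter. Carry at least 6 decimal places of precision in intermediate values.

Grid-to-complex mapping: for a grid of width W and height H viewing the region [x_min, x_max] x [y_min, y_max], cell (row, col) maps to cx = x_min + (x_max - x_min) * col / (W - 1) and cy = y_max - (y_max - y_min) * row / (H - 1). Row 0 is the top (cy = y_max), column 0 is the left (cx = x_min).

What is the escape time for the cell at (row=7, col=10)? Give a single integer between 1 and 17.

Answer: 3

Derivation:
z_0 = 0 + 0i, c = 0.1500 + -1.1100i
Iter 1: z = 0.1500 + -1.1100i, |z|^2 = 1.2546
Iter 2: z = -1.0596 + -1.4430i, |z|^2 = 3.2050
Iter 3: z = -0.8095 + 1.9480i, |z|^2 = 4.4500
Escaped at iteration 3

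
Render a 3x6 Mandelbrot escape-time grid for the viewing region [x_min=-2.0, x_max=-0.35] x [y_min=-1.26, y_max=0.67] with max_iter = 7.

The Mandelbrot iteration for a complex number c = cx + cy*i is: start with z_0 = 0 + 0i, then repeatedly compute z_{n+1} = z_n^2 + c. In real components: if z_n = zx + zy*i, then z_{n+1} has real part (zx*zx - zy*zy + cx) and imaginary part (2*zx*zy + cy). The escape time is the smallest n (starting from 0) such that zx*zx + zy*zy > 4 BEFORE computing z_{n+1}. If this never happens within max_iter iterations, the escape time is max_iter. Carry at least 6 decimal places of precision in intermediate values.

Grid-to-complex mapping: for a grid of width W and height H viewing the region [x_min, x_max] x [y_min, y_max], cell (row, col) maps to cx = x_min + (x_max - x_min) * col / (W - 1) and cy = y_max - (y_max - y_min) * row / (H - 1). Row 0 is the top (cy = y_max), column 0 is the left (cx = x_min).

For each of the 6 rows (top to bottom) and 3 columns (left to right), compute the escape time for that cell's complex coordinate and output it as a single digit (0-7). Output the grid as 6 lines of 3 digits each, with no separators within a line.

(row=0, col=0): c = -2.0000 + 0.6700i → escape time 1
(row=0, col=1): c = -1.1750 + 0.6700i → escape time 3
(row=0, col=2): c = -0.3500 + 0.6700i → escape time 7
(row=1, col=0): c = -2.0000 + 0.2840i → escape time 1
(row=1, col=1): c = -1.1750 + 0.2840i → escape time 7
(row=1, col=2): c = -0.3500 + 0.2840i → escape time 7
(row=2, col=0): c = -2.0000 + -0.1020i → escape time 1
(row=2, col=1): c = -1.1750 + -0.1020i → escape time 7
(row=2, col=2): c = -0.3500 + -0.1020i → escape time 7
(row=3, col=0): c = -2.0000 + -0.4880i → escape time 1
(row=3, col=1): c = -1.1750 + -0.4880i → escape time 5
(row=3, col=2): c = -0.3500 + -0.4880i → escape time 7
(row=4, col=0): c = -2.0000 + -0.8740i → escape time 1
(row=4, col=1): c = -1.1750 + -0.8740i → escape time 3
(row=4, col=2): c = -0.3500 + -0.8740i → escape time 5
(row=5, col=0): c = -2.0000 + -1.2600i → escape time 1
(row=5, col=1): c = -1.1750 + -1.2600i → escape time 2
(row=5, col=2): c = -0.3500 + -1.2600i → escape time 3

Answer: 137
177
177
157
135
123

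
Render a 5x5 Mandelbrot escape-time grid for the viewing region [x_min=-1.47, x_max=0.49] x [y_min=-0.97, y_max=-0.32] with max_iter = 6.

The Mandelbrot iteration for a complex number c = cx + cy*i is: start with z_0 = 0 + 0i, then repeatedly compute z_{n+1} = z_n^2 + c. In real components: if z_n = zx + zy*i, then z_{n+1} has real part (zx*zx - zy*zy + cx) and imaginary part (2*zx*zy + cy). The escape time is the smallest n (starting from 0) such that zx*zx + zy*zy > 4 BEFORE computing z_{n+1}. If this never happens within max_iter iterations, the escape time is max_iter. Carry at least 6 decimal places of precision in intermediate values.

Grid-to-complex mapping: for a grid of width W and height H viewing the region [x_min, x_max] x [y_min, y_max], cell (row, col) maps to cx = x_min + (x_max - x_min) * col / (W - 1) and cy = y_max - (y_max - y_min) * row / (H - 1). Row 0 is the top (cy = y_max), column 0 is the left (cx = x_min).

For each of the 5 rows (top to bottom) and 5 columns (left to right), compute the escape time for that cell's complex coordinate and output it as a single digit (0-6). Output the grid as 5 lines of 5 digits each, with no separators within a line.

(row=0, col=0): c = -1.4700 + -0.3200i → escape time 5
(row=0, col=1): c = -0.9800 + -0.3200i → escape time 6
(row=0, col=2): c = -0.4900 + -0.3200i → escape time 6
(row=0, col=3): c = 0.0000 + -0.3200i → escape time 6
(row=0, col=4): c = 0.4900 + -0.3200i → escape time 6
(row=1, col=0): c = -1.4700 + -0.4825i → escape time 3
(row=1, col=1): c = -0.9800 + -0.4825i → escape time 5
(row=1, col=2): c = -0.4900 + -0.4825i → escape time 6
(row=1, col=3): c = 0.0000 + -0.4825i → escape time 6
(row=1, col=4): c = 0.4900 + -0.4825i → escape time 5
(row=2, col=0): c = -1.4700 + -0.6450i → escape time 3
(row=2, col=1): c = -0.9800 + -0.6450i → escape time 4
(row=2, col=2): c = -0.4900 + -0.6450i → escape time 6
(row=2, col=3): c = 0.0000 + -0.6450i → escape time 6
(row=2, col=4): c = 0.4900 + -0.6450i → escape time 4
(row=3, col=0): c = -1.4700 + -0.8075i → escape time 3
(row=3, col=1): c = -0.9800 + -0.8075i → escape time 3
(row=3, col=2): c = -0.4900 + -0.8075i → escape time 5
(row=3, col=3): c = 0.0000 + -0.8075i → escape time 6
(row=3, col=4): c = 0.4900 + -0.8075i → escape time 3
(row=4, col=0): c = -1.4700 + -0.9700i → escape time 3
(row=4, col=1): c = -0.9800 + -0.9700i → escape time 3
(row=4, col=2): c = -0.4900 + -0.9700i → escape time 4
(row=4, col=3): c = 0.0000 + -0.9700i → escape time 6
(row=4, col=4): c = 0.4900 + -0.9700i → escape time 3

Answer: 56666
35665
34664
33563
33463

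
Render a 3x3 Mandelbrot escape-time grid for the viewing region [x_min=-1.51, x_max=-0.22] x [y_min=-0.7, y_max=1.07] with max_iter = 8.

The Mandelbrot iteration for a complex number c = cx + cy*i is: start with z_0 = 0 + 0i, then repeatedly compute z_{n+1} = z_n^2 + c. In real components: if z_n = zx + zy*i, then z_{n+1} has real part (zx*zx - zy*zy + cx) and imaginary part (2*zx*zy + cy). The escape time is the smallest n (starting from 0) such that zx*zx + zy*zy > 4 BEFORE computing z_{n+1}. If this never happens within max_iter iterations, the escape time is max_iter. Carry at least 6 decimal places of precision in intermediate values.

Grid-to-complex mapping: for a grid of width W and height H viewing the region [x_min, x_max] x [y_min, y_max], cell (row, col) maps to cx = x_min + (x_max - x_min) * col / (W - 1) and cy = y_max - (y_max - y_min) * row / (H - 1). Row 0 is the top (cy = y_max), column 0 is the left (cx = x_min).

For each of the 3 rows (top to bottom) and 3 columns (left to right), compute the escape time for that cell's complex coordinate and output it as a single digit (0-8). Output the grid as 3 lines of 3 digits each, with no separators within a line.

(row=0, col=0): c = -1.5100 + 1.0700i → escape time 2
(row=0, col=1): c = -0.8650 + 1.0700i → escape time 3
(row=0, col=2): c = -0.2200 + 1.0700i → escape time 6
(row=1, col=0): c = -1.5100 + 0.1850i → escape time 5
(row=1, col=1): c = -0.8650 + 0.1850i → escape time 8
(row=1, col=2): c = -0.2200 + 0.1850i → escape time 8
(row=2, col=0): c = -1.5100 + -0.7000i → escape time 3
(row=2, col=1): c = -0.8650 + -0.7000i → escape time 4
(row=2, col=2): c = -0.2200 + -0.7000i → escape time 8

Answer: 236
588
348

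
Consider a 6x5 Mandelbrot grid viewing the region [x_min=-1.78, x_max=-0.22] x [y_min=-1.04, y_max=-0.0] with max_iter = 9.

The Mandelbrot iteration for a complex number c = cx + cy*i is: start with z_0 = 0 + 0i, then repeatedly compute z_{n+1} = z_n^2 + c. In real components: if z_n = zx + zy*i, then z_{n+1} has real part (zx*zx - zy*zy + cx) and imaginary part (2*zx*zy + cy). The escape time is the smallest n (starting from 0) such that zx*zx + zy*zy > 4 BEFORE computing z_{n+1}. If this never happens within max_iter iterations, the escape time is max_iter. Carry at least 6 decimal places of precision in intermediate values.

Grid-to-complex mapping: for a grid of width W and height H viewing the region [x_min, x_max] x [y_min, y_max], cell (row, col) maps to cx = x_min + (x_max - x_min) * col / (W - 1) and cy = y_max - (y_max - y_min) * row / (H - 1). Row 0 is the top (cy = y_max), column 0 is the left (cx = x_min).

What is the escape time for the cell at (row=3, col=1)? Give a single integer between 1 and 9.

Answer: 3

Derivation:
z_0 = 0 + 0i, c = -1.4680 + -0.7800i
Iter 1: z = -1.4680 + -0.7800i, |z|^2 = 2.7634
Iter 2: z = 0.0786 + 1.5101i, |z|^2 = 2.2865
Iter 3: z = -3.7422 + -0.5425i, |z|^2 = 14.2981
Escaped at iteration 3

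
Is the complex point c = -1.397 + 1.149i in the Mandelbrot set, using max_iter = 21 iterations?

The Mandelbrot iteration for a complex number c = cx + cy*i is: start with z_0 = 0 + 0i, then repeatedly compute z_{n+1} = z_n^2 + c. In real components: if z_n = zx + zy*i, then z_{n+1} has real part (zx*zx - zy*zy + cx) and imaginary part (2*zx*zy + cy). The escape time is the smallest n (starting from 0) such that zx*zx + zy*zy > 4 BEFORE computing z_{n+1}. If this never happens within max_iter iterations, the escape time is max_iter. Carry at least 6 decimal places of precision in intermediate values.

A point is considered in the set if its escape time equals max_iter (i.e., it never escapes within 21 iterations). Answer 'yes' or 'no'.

Answer: no

Derivation:
z_0 = 0 + 0i, c = -1.3970 + 1.1490i
Iter 1: z = -1.3970 + 1.1490i, |z|^2 = 3.2718
Iter 2: z = -0.7656 + -2.0613i, |z|^2 = 4.8351
Escaped at iteration 2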